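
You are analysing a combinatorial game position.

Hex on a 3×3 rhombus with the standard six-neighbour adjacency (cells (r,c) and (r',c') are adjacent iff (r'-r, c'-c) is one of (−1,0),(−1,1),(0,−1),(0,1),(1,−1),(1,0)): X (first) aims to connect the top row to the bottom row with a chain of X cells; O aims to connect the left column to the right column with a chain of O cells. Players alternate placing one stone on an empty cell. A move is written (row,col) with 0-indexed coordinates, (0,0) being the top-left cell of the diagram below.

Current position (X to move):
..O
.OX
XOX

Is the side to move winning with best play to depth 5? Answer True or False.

X winning at [..O/.OX/XOX]: True

[..O/.OX/XOX] X move#1: (0,0):-1/X.O/.OX/XOX, (0,1):-1/.XO/.OX/XOX, (1,0):+1/..O/XOX/XOX*
[..O/XOX/XOX] O move#2: (0,0):-1/O.O/XOX/XOX*, (0,1):-1/.OO/XOX/XOX
[O.O/XOX/XOX] X move#3: (0,1):+1/OXO/XOX/XOX*
[OXO/XOX/XOX] end (terminal -1, O#4); searched ..O/.OX/XOX to 5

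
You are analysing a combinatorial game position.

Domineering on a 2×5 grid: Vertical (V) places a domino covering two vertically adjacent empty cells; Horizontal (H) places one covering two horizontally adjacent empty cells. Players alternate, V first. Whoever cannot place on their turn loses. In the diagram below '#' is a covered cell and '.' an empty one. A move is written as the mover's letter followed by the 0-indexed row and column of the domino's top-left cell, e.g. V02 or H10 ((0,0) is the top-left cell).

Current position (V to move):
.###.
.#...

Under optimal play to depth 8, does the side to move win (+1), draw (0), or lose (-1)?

[.###./.#...] V move#1: V00:-1/####./##..., V04:+1/.####/.#..#*
[.####/.#..#] H move#2: H12:-1/.####/.####*
[.####/.####] V move#3: V00:+1/#####/#####*
[#####/#####] end (terminal -1, H#4); searched .###./.#... to 8

value(.###./.#..., V) = +1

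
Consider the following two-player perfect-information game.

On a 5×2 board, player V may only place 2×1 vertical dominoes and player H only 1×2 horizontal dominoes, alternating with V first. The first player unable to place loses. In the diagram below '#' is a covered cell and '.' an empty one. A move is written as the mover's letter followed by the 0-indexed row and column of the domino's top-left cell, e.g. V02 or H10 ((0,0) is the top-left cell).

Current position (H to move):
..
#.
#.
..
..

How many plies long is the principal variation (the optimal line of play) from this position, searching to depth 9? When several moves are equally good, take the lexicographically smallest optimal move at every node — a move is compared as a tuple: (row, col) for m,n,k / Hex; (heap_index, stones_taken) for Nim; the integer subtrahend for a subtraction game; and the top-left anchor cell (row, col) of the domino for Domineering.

PV length from [../#./#./../..]: 3 plies

ply 1, H at ../#./#./../.. | H00=-1→##/#./#./../..; H30=+1→../#./#./##/..*; H40=+1→../#./#./../##
ply 2, V at ../#./#./##/.. | V01=-1→.#/##/#./##/..*; V11=-1→../##/##/##/..
ply 3, H at .#/##/#./##/.. | H40=+1→.#/##/#./##/##*
ply 4: .#/##/#./##/## is terminal -1 (V); from ../#./#./../.. depth 9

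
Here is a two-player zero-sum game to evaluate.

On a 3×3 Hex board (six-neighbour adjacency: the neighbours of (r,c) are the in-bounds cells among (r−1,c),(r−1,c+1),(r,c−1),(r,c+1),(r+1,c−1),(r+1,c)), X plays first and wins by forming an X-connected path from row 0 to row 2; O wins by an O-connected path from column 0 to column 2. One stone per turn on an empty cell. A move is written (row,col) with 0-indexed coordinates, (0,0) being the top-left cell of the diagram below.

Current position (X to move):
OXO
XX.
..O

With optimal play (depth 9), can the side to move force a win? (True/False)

p1 X@[OXO/XX./..O]: (1,2)[OXO/XXX/..O]+1* (2,0)[OXO/XX./X.O]+1 (2,1)[OXO/XX./.XO]+1
p2 O@[OXO/XXX/..O]: (2,0)[OXO/XXX/O.O]-1* (2,1)[OXO/XXX/.OO]-1
p3 X@[OXO/XXX/O.O]: (2,1)[OXO/XXX/OXO]+1*
p4 O@[OXO/XXX/OXO] terminal -1; root [OXO/XX./..O] d9

X winning at [OXO/XX./..O]: True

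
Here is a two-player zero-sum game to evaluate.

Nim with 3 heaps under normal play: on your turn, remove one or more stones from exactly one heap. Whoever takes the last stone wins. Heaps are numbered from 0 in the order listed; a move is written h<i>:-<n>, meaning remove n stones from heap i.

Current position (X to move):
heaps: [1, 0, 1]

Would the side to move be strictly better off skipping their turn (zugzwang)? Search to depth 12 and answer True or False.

zugzwang((1,0,1), X) = True

[(1,0,1)] X move#1: h0:-1:-1/(0,0,1)*, h2:-1:-1/(1,0,0)
[(0,0,1)] O move#2: h2:-1:+1/(0,0,0)*
[(0,0,0)] end (terminal -1, X#3); searched (1,0,1) to 12
pass branch (O moves first from the same position):
  | [(1,0,1)] O move#1: h0:-1:-1/(0,0,1)*, h2:-1:-1/(1,0,0)
  | [(0,0,1)] X move#2: h2:-1:+1/(0,0,0)*
  | [(0,0,0)] end (terminal -1, O#3); searched (1,0,1) to 12
X moving scores -1; X passing scores +1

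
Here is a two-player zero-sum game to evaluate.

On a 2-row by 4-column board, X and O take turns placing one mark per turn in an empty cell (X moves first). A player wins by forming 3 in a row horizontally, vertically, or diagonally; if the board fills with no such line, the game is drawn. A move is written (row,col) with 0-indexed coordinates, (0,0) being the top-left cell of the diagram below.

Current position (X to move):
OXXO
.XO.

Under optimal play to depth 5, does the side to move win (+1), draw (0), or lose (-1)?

p1 X@[OXXO/.XO.]: (1,0)[OXXO/XXO.]+0* (1,3)[OXXO/.XOX]+0
p2 O@[OXXO/XXO.]: (1,3)[OXXO/XXOO]+0*
p3 X@[OXXO/XXOO] terminal +0; root [OXXO/.XO.] d5

value(OXXO/.XO., X) = 0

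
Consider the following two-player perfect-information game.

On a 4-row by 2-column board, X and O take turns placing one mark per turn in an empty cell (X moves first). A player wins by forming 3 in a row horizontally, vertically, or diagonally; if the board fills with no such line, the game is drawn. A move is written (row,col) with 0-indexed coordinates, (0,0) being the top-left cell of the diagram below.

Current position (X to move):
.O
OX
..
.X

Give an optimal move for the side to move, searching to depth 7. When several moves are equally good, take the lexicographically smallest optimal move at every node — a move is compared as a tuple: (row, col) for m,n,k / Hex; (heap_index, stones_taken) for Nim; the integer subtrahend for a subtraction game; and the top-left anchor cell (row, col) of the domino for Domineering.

X's best at [.O/OX/../.X]: (2,1)

p1 X@[.O/OX/../.X]: (0,0)[XO/OX/../.X]+0 (2,0)[.O/OX/X./.X]+0 (2,1)[.O/OX/.X/.X]+1* (3,0)[.O/OX/../XX]+0
p2 O@[.O/OX/.X/.X] terminal -1; root [.O/OX/../.X] d7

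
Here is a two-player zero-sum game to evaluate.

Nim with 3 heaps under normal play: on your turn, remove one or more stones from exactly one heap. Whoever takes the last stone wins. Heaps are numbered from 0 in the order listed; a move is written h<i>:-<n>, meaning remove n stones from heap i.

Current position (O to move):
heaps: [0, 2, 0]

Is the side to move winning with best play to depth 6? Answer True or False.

ply 1, O at (0,2,0) | h1:-1=-1→(0,1,0); h1:-2=+1→(0,0,0)*
ply 2: (0,0,0) is terminal -1 (X); from (0,2,0) depth 6

O winning at [(0,2,0)]: True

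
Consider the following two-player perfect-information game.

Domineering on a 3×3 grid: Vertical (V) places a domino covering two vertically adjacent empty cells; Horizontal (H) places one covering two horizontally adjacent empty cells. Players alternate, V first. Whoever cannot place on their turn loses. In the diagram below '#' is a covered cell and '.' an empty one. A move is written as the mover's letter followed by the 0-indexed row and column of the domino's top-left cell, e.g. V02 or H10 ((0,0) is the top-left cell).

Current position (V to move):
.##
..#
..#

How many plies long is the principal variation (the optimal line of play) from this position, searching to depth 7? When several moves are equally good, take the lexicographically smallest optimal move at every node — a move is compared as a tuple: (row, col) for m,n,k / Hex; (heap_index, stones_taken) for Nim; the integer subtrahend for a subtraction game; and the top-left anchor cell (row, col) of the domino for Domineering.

p1 V@[.##/..#/..#]: V00[###/#.#/..#]-1 V10[.##/#.#/#.#]+1* V11[.##/.##/.##]+1
p2 H@[.##/#.#/#.#] terminal -1; root [.##/..#/..#] d7

PV length from [.##/..#/..#]: 1 ply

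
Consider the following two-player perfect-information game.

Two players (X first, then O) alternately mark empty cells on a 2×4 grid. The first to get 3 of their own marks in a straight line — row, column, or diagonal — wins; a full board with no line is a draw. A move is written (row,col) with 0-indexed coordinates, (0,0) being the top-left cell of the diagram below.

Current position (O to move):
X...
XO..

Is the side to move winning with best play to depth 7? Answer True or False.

O winning at [X.../XO..]: False

[X.../XO..] O move#1: (0,1):+0/XO../XO..*, (0,2):+0/X.O./XO.., (0,3):+0/X..O/XO.., (1,2):+0/X.../XOO., (1,3):+0/X.../XO.O
[XO../XO..] X move#2: (0,2):+0/XOX./XO..*, (0,3):+0/XO.X/XO.., (1,2):+0/XO../XOX., (1,3):+0/XO../XO.X
[XOX./XO..] O move#3: (0,3):+0/XOXO/XO..*, (1,2):+0/XOX./XOO., (1,3):+0/XOX./XO.O
[XOXO/XO..] X move#4: (1,2):+0/XOXO/XOX.*, (1,3):+0/XOXO/XO.X
[XOXO/XOX.] O move#5: (1,3):+0/XOXO/XOXO*
[XOXO/XOXO] end (terminal +0, X#6); searched X.../XO.. to 7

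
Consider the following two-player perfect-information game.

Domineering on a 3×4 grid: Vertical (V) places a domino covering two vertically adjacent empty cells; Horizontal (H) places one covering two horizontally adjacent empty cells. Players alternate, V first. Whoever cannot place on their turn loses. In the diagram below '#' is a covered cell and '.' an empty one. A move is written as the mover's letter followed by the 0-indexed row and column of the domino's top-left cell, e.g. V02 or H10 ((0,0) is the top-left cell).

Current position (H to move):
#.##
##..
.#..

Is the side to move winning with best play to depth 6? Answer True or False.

H winning at [#.##/##../.#..]: True

[#.##/##../.#..] H move#1: H12:+1/#.##/####/.#..*, H22:+1/#.##/##../.###
[#.##/####/.#..] end (terminal -1, V#2); searched #.##/##../.#.. to 6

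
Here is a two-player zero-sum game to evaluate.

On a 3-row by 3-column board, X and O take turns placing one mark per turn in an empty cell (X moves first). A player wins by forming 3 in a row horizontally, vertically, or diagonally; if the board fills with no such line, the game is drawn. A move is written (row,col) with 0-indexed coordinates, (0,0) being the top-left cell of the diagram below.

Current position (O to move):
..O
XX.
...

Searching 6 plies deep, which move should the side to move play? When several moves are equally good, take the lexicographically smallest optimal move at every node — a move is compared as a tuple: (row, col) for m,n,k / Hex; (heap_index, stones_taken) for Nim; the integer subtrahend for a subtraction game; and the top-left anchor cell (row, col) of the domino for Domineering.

ply 1, O at ..O/XX./... | (0,0)=-1→O.O/XX./...; (0,1)=-1→.OO/XX./...; (1,2)=+0→..O/XXO/...*; (2,0)=-1→..O/XX./O..; (2,1)=-1→..O/XX./.O.; (2,2)=-1→..O/XX./..O
ply 2, X at ..O/XXO/... | (0,0)=-1→X.O/XXO/...; (0,1)=-1→.XO/XXO/...; (2,0)=-1→..O/XXO/X..; (2,1)=-1→..O/XXO/.X.; (2,2)=+0→..O/XXO/..X*
ply 3, O at ..O/XXO/..X | (0,0)=+0→O.O/XXO/..X*; (0,1)=-1→.OO/XXO/..X; (2,0)=-1→..O/XXO/O.X; (2,1)=-1→..O/XXO/.OX
ply 4, X at O.O/XXO/..X | (0,1)=+0→OXO/XXO/..X*; (2,0)=-1→O.O/XXO/X.X; (2,1)=-1→O.O/XXO/.XX
ply 5, O at OXO/XXO/..X | (2,0)=-1→OXO/XXO/O.X; (2,1)=+0→OXO/XXO/.OX*
ply 6, X at OXO/XXO/.OX | (2,0)=+0→OXO/XXO/XOX*
ply 7: OXO/XXO/XOX is terminal +0 (O); from ..O/XX./... depth 6

O's best at [..O/XX./...]: (1,2)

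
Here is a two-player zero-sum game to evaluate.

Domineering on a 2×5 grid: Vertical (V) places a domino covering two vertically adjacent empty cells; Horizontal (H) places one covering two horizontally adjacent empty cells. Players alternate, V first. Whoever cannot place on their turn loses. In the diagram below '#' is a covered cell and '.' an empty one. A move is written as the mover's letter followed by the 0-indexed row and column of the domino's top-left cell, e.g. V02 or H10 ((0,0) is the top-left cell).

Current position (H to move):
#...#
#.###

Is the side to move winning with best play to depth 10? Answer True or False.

p1 H@[#...#/#.###]: H01[###.#/#.###]+1* H02[#.###/#.###]-1
p2 V@[###.#/#.###] terminal -1; root [#...#/#.###] d10

H winning at [#...#/#.###]: True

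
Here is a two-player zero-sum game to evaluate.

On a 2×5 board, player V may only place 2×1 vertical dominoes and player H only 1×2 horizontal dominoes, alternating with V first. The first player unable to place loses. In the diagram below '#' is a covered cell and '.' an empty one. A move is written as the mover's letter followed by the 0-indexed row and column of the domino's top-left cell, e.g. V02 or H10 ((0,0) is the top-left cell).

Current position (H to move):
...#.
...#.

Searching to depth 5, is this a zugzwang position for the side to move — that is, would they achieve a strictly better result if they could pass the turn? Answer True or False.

zugzwang(...#./...#., H) = False

p1 H@[...#./...#.]: H00[##.#./...#.]-1* H01[.###./...#.]-1 H10[...#./##.#.]-1 H11[...#./.###.]-1
p2 V@[##.#./...#.]: V02[####./..##.]+1* V04[##.##/...##]-1
p3 H@[####./..##.]: H10[####./####.]-1*
p4 V@[####./####.]: V04[#####/#####]+1*
p5 H@[#####/#####] terminal -1; root [...#./...#.] d5
pass branch (V moves first from the same position):
  | p1 V@[...#./...#.]: V00[#..#./#..#.]-1 V01[.#.#./.#.#.]+1* V02[..##./..##.]-1 V04[...##/...##]-1
  | p2 H@[.#.#./.#.#.] terminal -1; root [...#./...#.] d5
H moving scores -1; H passing scores -1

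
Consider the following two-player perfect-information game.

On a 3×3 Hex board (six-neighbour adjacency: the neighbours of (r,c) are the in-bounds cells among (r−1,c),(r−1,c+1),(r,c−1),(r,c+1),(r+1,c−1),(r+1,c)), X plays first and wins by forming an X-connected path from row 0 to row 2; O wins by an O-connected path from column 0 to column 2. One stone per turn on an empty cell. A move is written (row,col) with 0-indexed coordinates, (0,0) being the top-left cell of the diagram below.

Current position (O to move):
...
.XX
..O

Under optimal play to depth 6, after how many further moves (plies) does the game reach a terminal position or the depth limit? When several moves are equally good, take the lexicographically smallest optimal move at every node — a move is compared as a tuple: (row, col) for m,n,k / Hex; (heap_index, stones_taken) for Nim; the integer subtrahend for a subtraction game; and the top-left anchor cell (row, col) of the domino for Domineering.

[.../.XX/..O] O move#1: (0,0):-1/O../.XX/..O*, (0,1):-1/.O./.XX/..O, (0,2):-1/..O/.XX/..O, (1,0):-1/.../OXX/..O, (2,0):-1/.../.XX/O.O, (2,1):-1/.../.XX/.OO
[O../.XX/..O] X move#2: (0,1):+1/OX./.XX/..O*, (0,2):+1/O.X/.XX/..O, (1,0):+1/O../XXX/..O, (2,0):+1/O../.XX/X.O, (2,1):+1/O../.XX/.XO
[OX./.XX/..O] O move#3: (0,2):-1/OXO/.XX/..O*, (1,0):-1/OX./OXX/..O, (2,0):-1/OX./.XX/O.O, (2,1):-1/OX./.XX/.OO
[OXO/.XX/..O] X move#4: (1,0):+1/OXO/XXX/..O*, (2,0):+1/OXO/.XX/X.O, (2,1):+1/OXO/.XX/.XO
[OXO/XXX/..O] O move#5: (2,0):-1/OXO/XXX/O.O*, (2,1):-1/OXO/XXX/.OO
[OXO/XXX/O.O] X move#6: (2,1):+1/OXO/XXX/OXO*
[OXO/XXX/OXO] end (terminal -1, O#7); searched .../.XX/..O to 6

PV length from [.../.XX/..O]: 6 plies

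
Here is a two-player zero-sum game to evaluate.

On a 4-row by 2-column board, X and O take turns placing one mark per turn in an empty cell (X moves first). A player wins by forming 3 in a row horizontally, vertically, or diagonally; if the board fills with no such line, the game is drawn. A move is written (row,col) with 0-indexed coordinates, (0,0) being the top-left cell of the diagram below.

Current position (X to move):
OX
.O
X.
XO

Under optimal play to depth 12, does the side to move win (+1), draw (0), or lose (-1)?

ply 1, X at OX/.O/X./XO | (1,0)=+1→OX/XO/X./XO*; (2,1)=+0→OX/.O/XX/XO
ply 2: OX/XO/X./XO is terminal -1 (O); from OX/.O/X./XO depth 12

value(OX/.O/X./XO, X) = +1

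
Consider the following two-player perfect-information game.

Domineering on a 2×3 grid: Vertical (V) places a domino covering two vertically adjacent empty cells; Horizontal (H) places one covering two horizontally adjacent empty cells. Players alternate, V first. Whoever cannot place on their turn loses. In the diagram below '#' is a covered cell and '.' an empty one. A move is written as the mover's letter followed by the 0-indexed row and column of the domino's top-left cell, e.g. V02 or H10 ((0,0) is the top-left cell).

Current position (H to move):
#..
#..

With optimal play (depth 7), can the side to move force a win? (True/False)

[#../#..] H move#1: H01:+1/###/#..*, H11:+1/#../###
[###/#..] end (terminal -1, V#2); searched #../#.. to 7

H winning at [#../#..]: True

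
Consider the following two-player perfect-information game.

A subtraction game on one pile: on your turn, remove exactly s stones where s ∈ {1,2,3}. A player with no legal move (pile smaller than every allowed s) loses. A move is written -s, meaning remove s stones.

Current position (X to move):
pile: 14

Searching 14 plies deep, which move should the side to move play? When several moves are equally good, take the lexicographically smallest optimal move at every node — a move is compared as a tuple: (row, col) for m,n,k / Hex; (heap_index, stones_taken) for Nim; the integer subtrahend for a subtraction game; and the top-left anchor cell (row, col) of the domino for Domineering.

X's best at [14]: -2

ply 1, X at 14 | -1=-1→13; -2=+1→12*; -3=-1→11
ply 2, O at 12 | -1=-1→11*; -2=-1→10; -3=-1→9
ply 3, X at 11 | -1=-1→10; -2=-1→9; -3=+1→8*
ply 4, O at 8 | -1=-1→7*; -2=-1→6; -3=-1→5
ply 5, X at 7 | -1=-1→6; -2=-1→5; -3=+1→4*
ply 6, O at 4 | -1=-1→3*; -2=-1→2; -3=-1→1
ply 7, X at 3 | -1=-1→2; -2=-1→1; -3=+1→0*
ply 8: 0 is terminal -1 (O); from 14 depth 14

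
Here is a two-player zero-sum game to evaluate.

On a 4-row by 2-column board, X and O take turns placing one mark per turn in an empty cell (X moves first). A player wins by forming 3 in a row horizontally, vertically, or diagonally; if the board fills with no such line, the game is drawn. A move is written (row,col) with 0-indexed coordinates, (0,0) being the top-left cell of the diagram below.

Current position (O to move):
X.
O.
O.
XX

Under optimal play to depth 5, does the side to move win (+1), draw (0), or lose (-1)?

[X./O./O./XX] O move#1: (0,1):+0/XO/O./O./XX*, (1,1):+0/X./OO/O./XX, (2,1):+0/X./O./OO/XX
[XO/O./O./XX] X move#2: (1,1):+0/XO/OX/O./XX*, (2,1):+0/XO/O./OX/XX
[XO/OX/O./XX] O move#3: (2,1):+0/XO/OX/OO/XX*
[XO/OX/OO/XX] end (terminal +0, X#4); searched X./O./O./XX to 5

value(X./O./O./XX, O) = 0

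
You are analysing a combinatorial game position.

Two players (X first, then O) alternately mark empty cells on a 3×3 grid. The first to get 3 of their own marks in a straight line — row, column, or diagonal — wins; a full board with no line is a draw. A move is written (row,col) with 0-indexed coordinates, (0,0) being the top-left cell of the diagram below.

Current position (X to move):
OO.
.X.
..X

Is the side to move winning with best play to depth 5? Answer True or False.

X winning at [OO./.X./..X]: True

[OO./.X./..X] X move#1: (0,2):+1/OOX/.X./..X*, (1,0):-1/OO./XX./..X, (1,2):-1/OO./.XX/..X, (2,0):-1/OO./.X./X.X, (2,1):-1/OO./.X./.XX
[OOX/.X./..X] O move#2: (1,0):-1/OOX/OX./..X*, (1,2):-1/OOX/.XO/..X, (2,0):-1/OOX/.X./O.X, (2,1):-1/OOX/.X./.OX
[OOX/OX./..X] X move#3: (1,2):+1/OOX/OXX/..X*, (2,0):+1/OOX/OX./X.X, (2,1):-1/OOX/OX./.XX
[OOX/OXX/..X] end (terminal -1, O#4); searched OO./.X./..X to 5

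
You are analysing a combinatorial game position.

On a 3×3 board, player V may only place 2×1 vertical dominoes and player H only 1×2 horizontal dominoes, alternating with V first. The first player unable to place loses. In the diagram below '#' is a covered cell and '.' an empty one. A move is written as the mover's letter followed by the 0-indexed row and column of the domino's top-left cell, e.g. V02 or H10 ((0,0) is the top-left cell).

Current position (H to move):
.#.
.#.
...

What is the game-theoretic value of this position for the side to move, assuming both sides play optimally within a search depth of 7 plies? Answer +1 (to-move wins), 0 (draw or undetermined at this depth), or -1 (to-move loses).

[.#./.#./...] H move#1: H20:-1/.#./.#./##.*, H21:-1/.#./.#./.##
[.#./.#./##.] V move#2: V00:+1/##./##./##.*, V02:+1/.##/.##/##., V12:+1/.#./.##/###
[##./##./##.] end (terminal -1, H#3); searched .#./.#./... to 7

value(.#./.#./..., H) = -1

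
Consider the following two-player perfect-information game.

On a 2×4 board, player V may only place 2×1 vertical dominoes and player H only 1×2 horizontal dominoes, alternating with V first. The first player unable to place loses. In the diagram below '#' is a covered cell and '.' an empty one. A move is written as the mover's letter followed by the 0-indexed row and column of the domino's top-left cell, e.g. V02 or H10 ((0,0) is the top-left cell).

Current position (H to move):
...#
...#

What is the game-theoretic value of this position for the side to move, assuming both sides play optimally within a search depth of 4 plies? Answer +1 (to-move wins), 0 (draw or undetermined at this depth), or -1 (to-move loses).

value(...#/...#, H) = +1

ply 1, H at ...#/...# | H00=+1→##.#/...#*; H01=+1→.###/...#; H10=+1→...#/##.#; H11=+1→...#/.###
ply 2, V at ##.#/...# | V02=-1→####/..##*
ply 3, H at ####/..## | H10=+1→####/####*
ply 4: ####/#### is terminal -1 (V); from ...#/...# depth 4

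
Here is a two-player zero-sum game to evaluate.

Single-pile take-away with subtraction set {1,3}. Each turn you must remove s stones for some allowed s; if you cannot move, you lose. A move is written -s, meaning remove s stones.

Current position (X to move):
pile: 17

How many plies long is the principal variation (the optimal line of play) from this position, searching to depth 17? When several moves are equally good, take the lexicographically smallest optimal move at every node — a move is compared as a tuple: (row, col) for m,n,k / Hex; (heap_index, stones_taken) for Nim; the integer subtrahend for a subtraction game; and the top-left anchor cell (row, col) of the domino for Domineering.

PV length from [17]: 17 plies

[17] X move#1: -1:+1/16*, -3:+1/14
[16] O move#2: -1:-1/15*, -3:-1/13
[15] X move#3: -1:+1/14*, -3:+1/12
[14] O move#4: -1:-1/13*, -3:-1/11
[13] X move#5: -1:+1/12*, -3:+1/10
[12] O move#6: -1:-1/11*, -3:-1/9
[11] X move#7: -1:+1/10*, -3:+1/8
[10] O move#8: -1:-1/9*, -3:-1/7
[9] X move#9: -1:+1/8*, -3:+1/6
[8] O move#10: -1:-1/7*, -3:-1/5
[7] X move#11: -1:+1/6*, -3:+1/4
[6] O move#12: -1:-1/5*, -3:-1/3
[5] X move#13: -1:+1/4*, -3:+1/2
[4] O move#14: -1:-1/3*, -3:-1/1
[3] X move#15: -1:+1/2*, -3:+1/0
[2] O move#16: -1:-1/1*
[1] X move#17: -1:+1/0*
[0] end (terminal -1, O#18); searched 17 to 17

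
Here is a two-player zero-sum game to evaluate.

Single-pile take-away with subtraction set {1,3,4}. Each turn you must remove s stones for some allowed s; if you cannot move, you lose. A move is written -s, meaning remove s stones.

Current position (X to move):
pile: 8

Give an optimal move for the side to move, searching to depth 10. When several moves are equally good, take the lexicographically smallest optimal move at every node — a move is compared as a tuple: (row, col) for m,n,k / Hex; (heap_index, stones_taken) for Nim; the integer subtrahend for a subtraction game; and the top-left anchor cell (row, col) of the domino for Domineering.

[8] X move#1: -1:+1/7*, -3:-1/5, -4:-1/4
[7] O move#2: -1:-1/6*, -3:-1/4, -4:-1/3
[6] X move#3: -1:-1/5, -3:-1/3, -4:+1/2*
[2] O move#4: -1:-1/1*
[1] X move#5: -1:+1/0*
[0] end (terminal -1, O#6); searched 8 to 10

X's best at [8]: -1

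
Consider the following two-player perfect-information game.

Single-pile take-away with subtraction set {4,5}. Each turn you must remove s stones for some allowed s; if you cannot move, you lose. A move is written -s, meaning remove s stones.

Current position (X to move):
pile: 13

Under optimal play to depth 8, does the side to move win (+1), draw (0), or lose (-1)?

value(13, X) = +1

p1 X@[13]: -4[9]+1* -5[8]-1
p2 O@[9]: -4[5]-1* -5[4]-1
p3 X@[5]: -4[1]+1* -5[0]+1
p4 O@[1] terminal -1; root [13] d8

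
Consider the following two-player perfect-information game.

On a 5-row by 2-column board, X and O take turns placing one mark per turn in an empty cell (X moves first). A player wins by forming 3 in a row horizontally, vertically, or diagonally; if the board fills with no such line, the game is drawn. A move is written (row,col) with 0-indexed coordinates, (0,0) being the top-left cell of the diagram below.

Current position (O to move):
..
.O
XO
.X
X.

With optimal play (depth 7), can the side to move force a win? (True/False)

O winning at [../.O/XO/.X/X.]: True

p1 O@[../.O/XO/.X/X.]: (0,0)[O./.O/XO/.X/X.]-1 (0,1)[.O/.O/XO/.X/X.]+1* (1,0)[../OO/XO/.X/X.]-1 (3,0)[../.O/XO/OX/X.]+0 (4,1)[../.O/XO/.X/XO]-1
p2 X@[.O/.O/XO/.X/X.] terminal -1; root [../.O/XO/.X/X.] d7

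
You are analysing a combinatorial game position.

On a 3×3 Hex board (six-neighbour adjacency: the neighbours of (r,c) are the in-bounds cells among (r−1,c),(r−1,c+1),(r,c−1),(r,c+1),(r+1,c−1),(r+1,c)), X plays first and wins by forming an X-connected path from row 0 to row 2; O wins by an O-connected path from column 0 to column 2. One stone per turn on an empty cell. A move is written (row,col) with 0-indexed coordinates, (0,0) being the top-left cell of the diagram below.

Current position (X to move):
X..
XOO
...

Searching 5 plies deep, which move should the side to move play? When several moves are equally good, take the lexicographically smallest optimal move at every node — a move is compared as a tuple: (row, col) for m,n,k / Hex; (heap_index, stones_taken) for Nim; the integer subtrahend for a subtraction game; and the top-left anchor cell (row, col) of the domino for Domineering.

[X../XOO/...] X move#1: (0,1):-1/XX./XOO/..., (0,2):-1/X.X/XOO/..., (2,0):+1/X../XOO/X..*, (2,1):-1/X../XOO/.X., (2,2):-1/X../XOO/..X
[X../XOO/X..] end (terminal -1, O#2); searched X../XOO/... to 5

X's best at [X../XOO/...]: (2,0)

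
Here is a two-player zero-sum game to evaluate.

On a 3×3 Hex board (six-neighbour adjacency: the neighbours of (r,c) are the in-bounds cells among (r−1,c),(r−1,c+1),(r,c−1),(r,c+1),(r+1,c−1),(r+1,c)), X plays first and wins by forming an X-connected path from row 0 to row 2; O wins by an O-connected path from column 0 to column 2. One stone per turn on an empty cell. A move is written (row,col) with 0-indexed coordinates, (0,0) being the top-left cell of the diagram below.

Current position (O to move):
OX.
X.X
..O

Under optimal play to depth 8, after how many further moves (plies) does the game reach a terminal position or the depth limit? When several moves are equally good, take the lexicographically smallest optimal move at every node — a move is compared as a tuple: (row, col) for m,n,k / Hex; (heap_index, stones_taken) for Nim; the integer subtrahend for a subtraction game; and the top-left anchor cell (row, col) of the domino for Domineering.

PV length from [OX./X.X/..O]: 4 plies

ply 1, O at OX./X.X/..O | (0,2)=-1→OXO/X.X/..O*; (1,1)=-1→OX./XOX/..O; (2,0)=-1→OX./X.X/O.O; (2,1)=-1→OX./X.X/.OO
ply 2, X at OXO/X.X/..O | (1,1)=+1→OXO/XXX/..O*; (2,0)=+1→OXO/X.X/X.O; (2,1)=+1→OXO/X.X/.XO
ply 3, O at OXO/XXX/..O | (2,0)=-1→OXO/XXX/O.O*; (2,1)=-1→OXO/XXX/.OO
ply 4, X at OXO/XXX/O.O | (2,1)=+1→OXO/XXX/OXO*
ply 5: OXO/XXX/OXO is terminal -1 (O); from OX./X.X/..O depth 8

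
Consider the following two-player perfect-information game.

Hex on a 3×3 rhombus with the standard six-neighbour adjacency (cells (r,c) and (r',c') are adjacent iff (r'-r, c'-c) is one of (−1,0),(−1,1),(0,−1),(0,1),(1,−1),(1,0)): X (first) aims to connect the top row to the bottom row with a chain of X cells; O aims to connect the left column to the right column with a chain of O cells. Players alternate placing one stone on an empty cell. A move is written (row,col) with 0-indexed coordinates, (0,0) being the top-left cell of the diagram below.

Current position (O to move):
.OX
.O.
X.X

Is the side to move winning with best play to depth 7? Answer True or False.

[.OX/.O./X.X] O move#1: (0,0):-1/OOX/.O./X.X, (1,0):-1/.OX/OO./X.X, (1,2):+1/.OX/.OO/X.X*, (2,1):-1/.OX/.O./XOX
[.OX/.OO/X.X] X move#2: (0,0):-1/XOX/.OO/X.X*, (1,0):-1/.OX/XOO/X.X, (2,1):-1/.OX/.OO/XXX
[XOX/.OO/X.X] O move#3: (1,0):+1/XOX/OOO/X.X*, (2,1):-1/XOX/.OO/XOX
[XOX/OOO/X.X] end (terminal -1, X#4); searched .OX/.O./X.X to 7

O winning at [.OX/.O./X.X]: True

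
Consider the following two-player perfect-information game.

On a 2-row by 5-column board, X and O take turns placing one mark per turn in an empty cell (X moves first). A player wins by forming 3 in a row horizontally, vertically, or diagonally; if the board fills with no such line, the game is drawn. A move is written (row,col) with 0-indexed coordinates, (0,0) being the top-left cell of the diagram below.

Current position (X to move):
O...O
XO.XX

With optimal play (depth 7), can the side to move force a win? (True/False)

X winning at [O...O/XO.XX]: True

ply 1, X at O...O/XO.XX | (0,1)=+0→OX..O/XO.XX; (0,2)=+0→O.X.O/XO.XX; (0,3)=+0→O..XO/XO.XX; (1,2)=+1→O...O/XOXXX*
ply 2: O...O/XOXXX is terminal -1 (O); from O...O/XO.XX depth 7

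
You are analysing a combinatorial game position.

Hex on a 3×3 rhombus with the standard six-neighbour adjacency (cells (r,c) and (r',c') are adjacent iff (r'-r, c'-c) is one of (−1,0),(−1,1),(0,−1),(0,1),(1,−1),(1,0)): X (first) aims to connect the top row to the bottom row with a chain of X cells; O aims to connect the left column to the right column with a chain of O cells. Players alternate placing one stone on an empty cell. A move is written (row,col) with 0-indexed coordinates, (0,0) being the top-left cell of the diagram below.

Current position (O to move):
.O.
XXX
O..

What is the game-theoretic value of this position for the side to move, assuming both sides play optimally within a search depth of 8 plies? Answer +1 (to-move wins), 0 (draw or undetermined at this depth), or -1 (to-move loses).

value(.O./XXX/O.., O) = -1

[.O./XXX/O..] O move#1: (0,0):-1/OO./XXX/O..*, (0,2):-1/.OO/XXX/O.., (2,1):-1/.O./XXX/OO., (2,2):-1/.O./XXX/O.O
[OO./XXX/O..] X move#2: (0,2):+1/OOX/XXX/O..*, (2,1):-1/OO./XXX/OX., (2,2):-1/OO./XXX/O.X
[OOX/XXX/O..] O move#3: (2,1):-1/OOX/XXX/OO.*, (2,2):-1/OOX/XXX/O.O
[OOX/XXX/OO.] X move#4: (2,2):+1/OOX/XXX/OOX*
[OOX/XXX/OOX] end (terminal -1, O#5); searched .O./XXX/O.. to 8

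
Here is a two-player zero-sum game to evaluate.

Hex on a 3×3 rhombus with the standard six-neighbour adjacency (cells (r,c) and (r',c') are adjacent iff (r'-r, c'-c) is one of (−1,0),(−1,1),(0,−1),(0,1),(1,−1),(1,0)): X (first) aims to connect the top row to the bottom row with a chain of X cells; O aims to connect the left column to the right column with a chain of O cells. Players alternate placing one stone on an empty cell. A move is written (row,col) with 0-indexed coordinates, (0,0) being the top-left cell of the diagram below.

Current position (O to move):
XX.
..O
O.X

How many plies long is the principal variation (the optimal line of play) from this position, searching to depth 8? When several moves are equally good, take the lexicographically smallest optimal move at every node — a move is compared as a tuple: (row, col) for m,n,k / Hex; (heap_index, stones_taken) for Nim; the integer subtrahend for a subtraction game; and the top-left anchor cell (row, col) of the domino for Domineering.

PV length from [XX./..O/O.X]: 3 plies

p1 O@[XX./..O/O.X]: (0,2)[XXO/..O/O.X]+1* (1,0)[XX./O.O/O.X]+1 (1,1)[XX./.OO/O.X]+1 (2,1)[XX./..O/OOX]+1
p2 X@[XXO/..O/O.X]: (1,0)[XXO/X.O/O.X]-1* (1,1)[XXO/.XO/O.X]-1 (2,1)[XXO/..O/OXX]-1
p3 O@[XXO/X.O/O.X]: (1,1)[XXO/XOO/O.X]+1* (2,1)[XXO/X.O/OOX]+1
p4 X@[XXO/XOO/O.X] terminal -1; root [XX./..O/O.X] d8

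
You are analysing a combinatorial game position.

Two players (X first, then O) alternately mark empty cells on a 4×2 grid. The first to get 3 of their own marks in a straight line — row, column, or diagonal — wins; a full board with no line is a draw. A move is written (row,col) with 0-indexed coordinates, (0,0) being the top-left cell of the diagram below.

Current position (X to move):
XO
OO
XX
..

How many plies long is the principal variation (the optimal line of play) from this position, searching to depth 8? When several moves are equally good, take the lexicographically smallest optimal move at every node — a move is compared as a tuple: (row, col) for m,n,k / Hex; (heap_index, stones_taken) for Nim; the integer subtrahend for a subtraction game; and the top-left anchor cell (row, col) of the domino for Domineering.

ply 1, X at XO/OO/XX/.. | (3,0)=+0→XO/OO/XX/X.*; (3,1)=+0→XO/OO/XX/.X
ply 2, O at XO/OO/XX/X. | (3,1)=+0→XO/OO/XX/XO*
ply 3: XO/OO/XX/XO is terminal +0 (X); from XO/OO/XX/.. depth 8

PV length from [XO/OO/XX/..]: 2 plies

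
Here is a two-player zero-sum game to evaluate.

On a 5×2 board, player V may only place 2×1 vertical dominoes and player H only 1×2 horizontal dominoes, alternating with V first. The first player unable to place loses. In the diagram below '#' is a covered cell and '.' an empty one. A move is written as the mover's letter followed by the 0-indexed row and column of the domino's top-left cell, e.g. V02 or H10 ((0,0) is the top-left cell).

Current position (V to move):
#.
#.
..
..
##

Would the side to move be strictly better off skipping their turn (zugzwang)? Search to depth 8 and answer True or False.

[#./#./../../##] V move#1: V01:-1/##/##/../../##, V11:-1/#./##/.#/../##, V20:+1/#./#./#./#./##*, V21:+1/#./#./.#/.#/##
[#./#./#./#./##] end (terminal -1, H#2); searched #./#./../../## to 8
if V skipped the turn, H would face:
~ [#./#./../../##] H move#1: H20:+1/#./#./##/../##*, H30:-1/#./#./../##/##
~ [#./#./##/../##] V move#2: V01:-1/##/##/##/../##*
~ [##/##/##/../##] H move#3: H30:+1/##/##/##/##/##*
~ [##/##/##/##/##] end (terminal -1, V#4); searched #./#./../../## to 8
compare (V): move=+1 vs pass=-1

zugzwang(#./#./../../##, V) = False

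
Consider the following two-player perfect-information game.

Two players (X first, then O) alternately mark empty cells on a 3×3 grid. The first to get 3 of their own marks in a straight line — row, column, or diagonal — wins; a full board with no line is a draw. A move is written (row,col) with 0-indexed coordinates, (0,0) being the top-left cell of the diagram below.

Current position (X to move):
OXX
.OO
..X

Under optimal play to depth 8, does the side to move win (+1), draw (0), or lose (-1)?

value(OXX/.OO/..X, X) = 0

ply 1, X at OXX/.OO/..X | (1,0)=+0→OXX/XOO/..X*; (2,0)=-1→OXX/.OO/X.X; (2,1)=-1→OXX/.OO/.XX
ply 2, O at OXX/XOO/..X | (2,0)=+0→OXX/XOO/O.X*; (2,1)=+0→OXX/XOO/.OX
ply 3, X at OXX/XOO/O.X | (2,1)=+0→OXX/XOO/OXX*
ply 4: OXX/XOO/OXX is terminal +0 (O); from OXX/.OO/..X depth 8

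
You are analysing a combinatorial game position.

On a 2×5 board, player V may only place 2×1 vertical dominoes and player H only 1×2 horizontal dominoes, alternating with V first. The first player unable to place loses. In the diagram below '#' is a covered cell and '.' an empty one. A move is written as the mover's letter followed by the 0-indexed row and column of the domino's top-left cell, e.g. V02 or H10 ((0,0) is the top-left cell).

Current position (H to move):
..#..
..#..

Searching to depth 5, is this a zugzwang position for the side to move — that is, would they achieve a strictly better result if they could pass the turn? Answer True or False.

ply 1, H at ..#../..#.. | H00=-1→###../..#..*; H03=-1→..###/..#..; H10=-1→..#../###..; H13=-1→..#../..###
ply 2, V at ###../..#.. | V03=+1→####./..##.*; V04=+1→###.#/..#.#
ply 3, H at ####./..##. | H10=-1→####./####.*
ply 4, V at ####./####. | V04=+1→#####/#####*
ply 5: #####/##### is terminal -1 (H); from ..#../..#.. depth 5
if H skipped the turn, V would face:
~ ply 1, V at ..#../..#.. | V00=-1→#.#../#.#..*; V01=-1→.##../.##..; V03=-1→..##./..##.; V04=-1→..#.#/..#.#
~ ply 2, H at #.#../#.#.. | H03=+1→#.###/#.#..*; H13=+1→#.#../#.###
~ ply 3, V at #.###/#.#.. | V01=-1→#####/###..*
~ ply 4, H at #####/###.. | H13=+1→#####/#####*
~ ply 5: #####/##### is terminal -1 (V); from ..#../..#.. depth 5
compare (H): move=-1 vs pass=+1

zugzwang(..#../..#.., H) = True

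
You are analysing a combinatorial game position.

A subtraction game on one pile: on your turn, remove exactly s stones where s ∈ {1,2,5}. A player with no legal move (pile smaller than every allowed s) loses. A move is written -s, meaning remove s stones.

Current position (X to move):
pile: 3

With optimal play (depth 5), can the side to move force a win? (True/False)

[3] X move#1: -1:-1/2*, -2:-1/1
[2] O move#2: -1:-1/1, -2:+1/0*
[0] end (terminal -1, X#3); searched 3 to 5

X winning at [3]: False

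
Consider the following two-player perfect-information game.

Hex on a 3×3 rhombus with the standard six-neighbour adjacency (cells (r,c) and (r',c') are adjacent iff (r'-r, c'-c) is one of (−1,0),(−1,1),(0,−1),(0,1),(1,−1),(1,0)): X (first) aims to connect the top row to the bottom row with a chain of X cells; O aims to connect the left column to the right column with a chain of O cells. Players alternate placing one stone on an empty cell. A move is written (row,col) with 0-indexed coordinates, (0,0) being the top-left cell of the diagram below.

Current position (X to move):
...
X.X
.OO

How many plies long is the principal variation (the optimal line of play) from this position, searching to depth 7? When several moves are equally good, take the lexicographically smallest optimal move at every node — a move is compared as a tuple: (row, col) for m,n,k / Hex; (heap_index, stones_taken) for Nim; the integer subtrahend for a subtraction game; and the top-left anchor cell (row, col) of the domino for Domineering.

ply 1, X at .../X.X/.OO | (0,0)=-1→X../X.X/.OO; (0,1)=-1→.X./X.X/.OO; (0,2)=-1→..X/X.X/.OO; (1,1)=-1→.../XXX/.OO; (2,0)=+1→.../X.X/XOO*
ply 2, O at .../X.X/XOO | (0,0)=-1→O../X.X/XOO*; (0,1)=-1→.O./X.X/XOO; (0,2)=-1→..O/X.X/XOO; (1,1)=-1→.../XOX/XOO
ply 3, X at O../X.X/XOO | (0,1)=+1→OX./X.X/XOO*; (0,2)=+1→O.X/X.X/XOO; (1,1)=+1→O../XXX/XOO
ply 4: OX./X.X/XOO is terminal -1 (O); from .../X.X/.OO depth 7

PV length from [.../X.X/.OO]: 3 plies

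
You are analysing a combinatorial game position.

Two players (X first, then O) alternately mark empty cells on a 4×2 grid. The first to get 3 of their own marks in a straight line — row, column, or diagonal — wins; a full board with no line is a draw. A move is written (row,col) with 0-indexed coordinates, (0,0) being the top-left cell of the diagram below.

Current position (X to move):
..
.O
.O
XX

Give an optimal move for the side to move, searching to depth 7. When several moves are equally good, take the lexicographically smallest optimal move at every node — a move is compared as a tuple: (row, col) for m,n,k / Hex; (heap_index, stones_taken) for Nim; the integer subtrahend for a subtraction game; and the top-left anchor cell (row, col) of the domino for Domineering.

X's best at [../.O/.O/XX]: (0,1)

ply 1, X at ../.O/.O/XX | (0,0)=-1→X./.O/.O/XX; (0,1)=+0→.X/.O/.O/XX*; (1,0)=-1→../XO/.O/XX; (2,0)=-1→../.O/XO/XX
ply 2, O at .X/.O/.O/XX | (0,0)=+0→OX/.O/.O/XX*; (1,0)=+0→.X/OO/.O/XX; (2,0)=+0→.X/.O/OO/XX
ply 3, X at OX/.O/.O/XX | (1,0)=+0→OX/XO/.O/XX*; (2,0)=+0→OX/.O/XO/XX
ply 4, O at OX/XO/.O/XX | (2,0)=+0→OX/XO/OO/XX*
ply 5: OX/XO/OO/XX is terminal +0 (X); from ../.O/.O/XX depth 7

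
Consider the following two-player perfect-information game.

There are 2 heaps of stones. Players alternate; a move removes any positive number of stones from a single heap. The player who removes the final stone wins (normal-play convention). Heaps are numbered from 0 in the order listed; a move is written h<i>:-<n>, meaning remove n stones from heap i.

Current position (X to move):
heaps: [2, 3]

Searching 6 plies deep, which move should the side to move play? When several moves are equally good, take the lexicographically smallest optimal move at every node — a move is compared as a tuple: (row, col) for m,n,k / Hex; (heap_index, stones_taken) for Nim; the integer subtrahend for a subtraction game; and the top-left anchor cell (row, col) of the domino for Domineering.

ply 1, X at (2,3) | h0:-1=-1→(1,3); h0:-2=-1→(0,3); h1:-1=+1→(2,2)*; h1:-2=-1→(2,1); h1:-3=-1→(2,0)
ply 2, O at (2,2) | h0:-1=-1→(1,2)*; h0:-2=-1→(0,2); h1:-1=-1→(2,1); h1:-2=-1→(2,0)
ply 3, X at (1,2) | h0:-1=-1→(0,2); h1:-1=+1→(1,1)*; h1:-2=-1→(1,0)
ply 4, O at (1,1) | h0:-1=-1→(0,1)*; h1:-1=-1→(1,0)
ply 5, X at (0,1) | h1:-1=+1→(0,0)*
ply 6: (0,0) is terminal -1 (O); from (2,3) depth 6

X's best at [(2,3)]: h1:-1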